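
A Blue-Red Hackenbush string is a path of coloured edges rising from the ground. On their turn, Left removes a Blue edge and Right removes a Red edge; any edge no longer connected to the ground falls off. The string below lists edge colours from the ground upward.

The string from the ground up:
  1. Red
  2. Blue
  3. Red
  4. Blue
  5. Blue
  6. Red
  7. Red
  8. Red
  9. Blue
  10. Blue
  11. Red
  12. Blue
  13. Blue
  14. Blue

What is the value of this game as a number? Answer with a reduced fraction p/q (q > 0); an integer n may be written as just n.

-5009/8192

Recurse on prefixes of the 14-edge string Red Blue Red Blue Blue Red Red Red Blue Blue Red Blue Blue Blue:
1 of 14 · R · max L −∞ · min R 0 gives -1
2 of 14 · RB · max L -1 · min R 0 gives -1/2
3 of 14 · RBR · max L -1 · min R -1/2 gives -3/4
4 of 14 · RBRB · max L -3/4 · min R -1/2 gives -5/8
5 of 14 · RBRBB · max L -5/8 · min R -1/2 gives -9/16
6 of 14 · RBRBBR · max L -5/8 · min R -9/16 gives -19/32
7 of 14 · RBRBBRR · max L -5/8 · min R -19/32 gives -39/64
8 of 14 · RBRBBRRR · max L -5/8 · min R -39/64 gives -79/128
9 of 14 · RBRBBRRRB · max L -79/128 · min R -39/64 gives -157/256
10 of 14 · RBRBBRRRBB · max L -157/256 · min R -39/64 gives -313/512
11 of 14 · RBRBBRRRBBR · max L -157/256 · min R -313/512 gives -627/1024
12 of 14 · RBRBBRRRBBRB · max L -627/1024 · min R -313/512 gives -1253/2048
13 of 14 · RBRBBRRRBBRBB · max L -1253/2048 · min R -313/512 gives -2505/4096
14 of 14 · RBRBBRRRBBRBBB · max L -2505/4096 · min R -313/512 gives -5009/8192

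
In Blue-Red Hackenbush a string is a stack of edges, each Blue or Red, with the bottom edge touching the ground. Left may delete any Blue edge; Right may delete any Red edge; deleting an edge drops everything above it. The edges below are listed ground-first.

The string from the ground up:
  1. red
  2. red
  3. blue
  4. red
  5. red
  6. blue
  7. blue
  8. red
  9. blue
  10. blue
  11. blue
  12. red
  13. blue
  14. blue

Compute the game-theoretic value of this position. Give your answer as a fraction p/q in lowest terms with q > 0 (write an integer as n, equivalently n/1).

-7305/4096

value_1 [r]  L=[∅]  R=[0]  ⇒ -1
value_2 [rr]  L=[∅]  R=[-1; 0]  ⇒ -2
value_3 [rrb]  L=[-2]  R=[-1; 0]  ⇒ -3/2
value_4 [rrbr]  L=[-2]  R=[-3/2; -1; 0]  ⇒ -7/4
value_5 [rrbrr]  L=[-2]  R=[-7/4; -3/2; -1; 0]  ⇒ -15/8
value_6 [rrbrrb]  L=[-2; -15/8]  R=[-7/4; -3/2; -1; 0]  ⇒ -29/16
value_7 [rrbrrbb]  L=[-2; -15/8; -29/16]  R=[-7/4; -3/2; -1; 0]  ⇒ -57/32
value_8 [rrbrrbbr]  L=[-2; -15/8; -29/16]  R=[-57/32; -7/4; -3/2; -1; 0]  ⇒ -115/64
value_9 [rrbrrbbrb]  L=[-2; -15/8; -29/16; -115/64]  R=[-57/32; -7/4; -3/2; -1; 0]  ⇒ -229/128
value_10 [rrbrrbbrbb]  L=[-2; -15/8; -29/16; -115/64; -229/128]  R=[-57/32; -7/4; -3/2; -1; 0]  ⇒ -457/256
value_11 [rrbrrbbrbbb]  L=[-2; -15/8; -29/16; -115/64; -229/128; -457/256]  R=[-57/32; -7/4; -3/2; -1; 0]  ⇒ -913/512
value_12 [rrbrrbbrbbbr]  L=[-2; -15/8; -29/16; -115/64; -229/128; -457/256]  R=[-913/512; -57/32; -7/4; -3/2; -1; 0]  ⇒ -1827/1024
value_13 [rrbrrbbrbbbrb]  L=[-2; -15/8; -29/16; -115/64; -229/128; -457/256; -1827/1024]  R=[-913/512; -57/32; -7/4; -3/2; -1; 0]  ⇒ -3653/2048
value_14 [rrbrrbbrbbbrbb]  L=[-2; -15/8; -29/16; -115/64; -229/128; -457/256; -1827/1024; -3653/2048]  R=[-913/512; -57/32; -7/4; -3/2; -1; 0]  ⇒ -7305/4096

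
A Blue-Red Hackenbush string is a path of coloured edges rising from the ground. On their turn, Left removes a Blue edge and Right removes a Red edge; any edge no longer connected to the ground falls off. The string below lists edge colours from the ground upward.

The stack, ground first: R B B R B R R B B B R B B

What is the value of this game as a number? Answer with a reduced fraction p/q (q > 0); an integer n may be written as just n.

-1417/4096

g_1 [R]  L=[∅]  R=[0]  so -1
g_2 [RB]  L=[-1]  R=[0]  so -1/2
g_3 [RBB]  L=[-1,-1/2]  R=[0]  so -1/4
g_4 [RBBR]  L=[-1,-1/2]  R=[-1/4,0]  so -3/8
g_5 [RBBRB]  L=[-1,-1/2,-3/8]  R=[-1/4,0]  so -5/16
g_6 [RBBRBR]  L=[-1,-1/2,-3/8]  R=[-5/16,-1/4,0]  so -11/32
g_7 [RBBRBRR]  L=[-1,-1/2,-3/8]  R=[-11/32,-5/16,-1/4,0]  so -23/64
g_8 [RBBRBRRB]  L=[-1,-1/2,-3/8,-23/64]  R=[-11/32,-5/16,-1/4,0]  so -45/128
g_9 [RBBRBRRBB]  L=[-1,-1/2,-3/8,-23/64,-45/128]  R=[-11/32,-5/16,-1/4,0]  so -89/256
g_10 [RBBRBRRBBB]  L=[-1,-1/2,-3/8,-23/64,-45/128,-89/256]  R=[-11/32,-5/16,-1/4,0]  so -177/512
g_11 [RBBRBRRBBBR]  L=[-1,-1/2,-3/8,-23/64,-45/128,-89/256]  R=[-177/512,-11/32,-5/16,-1/4,0]  so -355/1024
g_12 [RBBRBRRBBBRB]  L=[-1,-1/2,-3/8,-23/64,-45/128,-89/256,-355/1024]  R=[-177/512,-11/32,-5/16,-1/4,0]  so -709/2048
g_13 [RBBRBRRBBBRBB]  L=[-1,-1/2,-3/8,-23/64,-45/128,-89/256,-355/1024,-709/2048]  R=[-177/512,-11/32,-5/16,-1/4,0]  so -1417/4096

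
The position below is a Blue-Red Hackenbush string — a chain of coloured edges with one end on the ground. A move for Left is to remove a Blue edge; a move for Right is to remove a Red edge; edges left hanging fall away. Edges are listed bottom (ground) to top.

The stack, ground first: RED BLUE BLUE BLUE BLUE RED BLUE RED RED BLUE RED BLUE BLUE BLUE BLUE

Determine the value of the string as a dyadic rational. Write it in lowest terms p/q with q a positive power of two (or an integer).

-1441/16384

val_1 [R]  L=[(no moves)]  R=[0]  so -1
val_2 [RB]  L=[-1]  R=[0]  so -1/2
val_3 [RBB]  L=[-1; -1/2]  R=[0]  so -1/4
val_4 [RBBB]  L=[-1; -1/2; -1/4]  R=[0]  so -1/8
val_5 [RBBBB]  L=[-1; -1/2; -1/4; -1/8]  R=[0]  so -1/16
val_6 [RBBBBR]  L=[-1; -1/2; -1/4; -1/8]  R=[-1/16; 0]  so -3/32
val_7 [RBBBBRB]  L=[-1; -1/2; -1/4; -1/8; -3/32]  R=[-1/16; 0]  so -5/64
val_8 [RBBBBRBR]  L=[-1; -1/2; -1/4; -1/8; -3/32]  R=[-5/64; -1/16; 0]  so -11/128
val_9 [RBBBBRBRR]  L=[-1; -1/2; -1/4; -1/8; -3/32]  R=[-11/128; -5/64; -1/16; 0]  so -23/256
val_10 [RBBBBRBRRB]  L=[-1; -1/2; -1/4; -1/8; -3/32; -23/256]  R=[-11/128; -5/64; -1/16; 0]  so -45/512
val_11 [RBBBBRBRRBR]  L=[-1; -1/2; -1/4; -1/8; -3/32; -23/256]  R=[-45/512; -11/128; -5/64; -1/16; 0]  so -91/1024
val_12 [RBBBBRBRRBRB]  L=[-1; -1/2; -1/4; -1/8; -3/32; -23/256; -91/1024]  R=[-45/512; -11/128; -5/64; -1/16; 0]  so -181/2048
val_13 [RBBBBRBRRBRBB]  L=[-1; -1/2; -1/4; -1/8; -3/32; -23/256; -91/1024; -181/2048]  R=[-45/512; -11/128; -5/64; -1/16; 0]  so -361/4096
val_14 [RBBBBRBRRBRBBB]  L=[-1; -1/2; -1/4; -1/8; -3/32; -23/256; -91/1024; -181/2048; -361/4096]  R=[-45/512; -11/128; -5/64; -1/16; 0]  so -721/8192
val_15 [RBBBBRBRRBRBBBB]  L=[-1; -1/2; -1/4; -1/8; -3/32; -23/256; -91/1024; -181/2048; -361/4096; -721/8192]  R=[-45/512; -11/128; -5/64; -1/16; 0]  so -1441/16384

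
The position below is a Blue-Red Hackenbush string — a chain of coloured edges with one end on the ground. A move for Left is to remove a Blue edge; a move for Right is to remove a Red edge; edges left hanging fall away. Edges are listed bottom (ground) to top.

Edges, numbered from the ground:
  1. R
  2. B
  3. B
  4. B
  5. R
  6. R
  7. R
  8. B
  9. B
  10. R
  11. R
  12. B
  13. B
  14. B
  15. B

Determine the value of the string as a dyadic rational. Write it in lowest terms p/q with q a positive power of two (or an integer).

-3681/16384

Prefix values for R B B B R R R B B R R B B B B via {L|R} + simplicity:
1 of 15 · R · max L −∞ · min R 0 = -1
2 of 15 · RB · max L -1 · min R 0 = -1/2
3 of 15 · RBB · max L -1/2 · min R 0 = -1/4
4 of 15 · RBBB · max L -1/4 · min R 0 = -1/8
5 of 15 · RBBBR · max L -1/4 · min R -1/8 = -3/16
6 of 15 · RBBBRR · max L -1/4 · min R -3/16 = -7/32
7 of 15 · RBBBRRR · max L -1/4 · min R -7/32 = -15/64
8 of 15 · RBBBRRRB · max L -15/64 · min R -7/32 = -29/128
9 of 15 · RBBBRRRBB · max L -29/128 · min R -7/32 = -57/256
10 of 15 · RBBBRRRBBR · max L -29/128 · min R -57/256 = -115/512
11 of 15 · RBBBRRRBBRR · max L -29/128 · min R -115/512 = -231/1024
12 of 15 · RBBBRRRBBRRB · max L -231/1024 · min R -115/512 = -461/2048
13 of 15 · RBBBRRRBBRRBB · max L -461/2048 · min R -115/512 = -921/4096
14 of 15 · RBBBRRRBBRRBBB · max L -921/4096 · min R -115/512 = -1841/8192
15 of 15 · RBBBRRRBBRRBBBB · max L -1841/8192 · min R -115/512 = -3681/16384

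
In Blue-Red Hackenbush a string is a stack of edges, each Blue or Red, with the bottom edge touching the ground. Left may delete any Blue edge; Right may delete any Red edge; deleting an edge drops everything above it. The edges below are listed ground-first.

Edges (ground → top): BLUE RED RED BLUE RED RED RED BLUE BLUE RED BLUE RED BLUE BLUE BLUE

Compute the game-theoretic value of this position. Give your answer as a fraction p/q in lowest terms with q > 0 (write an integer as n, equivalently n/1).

Recurse on prefixes of the 15-edge string BLUE RED RED BLUE RED RED RED BLUE BLUE RED BLUE RED BLUE BLUE BLUE:
value(B) = { 0 | none } → 1
value(BR) = { 0 | 1 } → 1/2
value(BRR) = { 0 | 1/2 1 } → 1/4
value(BRRB) = { 0 1/4 | 1/2 1 } → 3/8
value(BRRBR) = { 0 1/4 | 3/8 1/2 1 } → 5/16
value(BRRBRR) = { 0 1/4 | 5/16 3/8 1/2 1 } → 9/32
value(BRRBRRR) = { 0 1/4 | 9/32 5/16 3/8 1/2 1 } → 17/64
value(BRRBRRRB) = { 0 1/4 17/64 | 9/32 5/16 3/8 1/2 1 } → 35/128
value(BRRBRRRBB) = { 0 1/4 17/64 35/128 | 9/32 5/16 3/8 1/2 1 } → 71/256
value(BRRBRRRBBR) = { 0 1/4 17/64 35/128 | 71/256 9/32 5/16 3/8 1/2 1 } → 141/512
value(BRRBRRRBBRB) = { 0 1/4 17/64 35/128 141/512 | 71/256 9/32 5/16 3/8 1/2 1 } → 283/1024
value(BRRBRRRBBRBR) = { 0 1/4 17/64 35/128 141/512 | 283/1024 71/256 9/32 5/16 3/8 1/2 1 } → 565/2048
value(BRRBRRRBBRBRB) = { 0 1/4 17/64 35/128 141/512 565/2048 | 283/1024 71/256 9/32 5/16 3/8 1/2 1 } → 1131/4096
value(BRRBRRRBBRBRBB) = { 0 1/4 17/64 35/128 141/512 565/2048 1131/4096 | 283/1024 71/256 9/32 5/16 3/8 1/2 1 } → 2263/8192
value(BRRBRRRBBRBRBBB) = { 0 1/4 17/64 35/128 141/512 565/2048 1131/4096 2263/8192 | 283/1024 71/256 9/32 5/16 3/8 1/2 1 } → 4527/16384

4527/16384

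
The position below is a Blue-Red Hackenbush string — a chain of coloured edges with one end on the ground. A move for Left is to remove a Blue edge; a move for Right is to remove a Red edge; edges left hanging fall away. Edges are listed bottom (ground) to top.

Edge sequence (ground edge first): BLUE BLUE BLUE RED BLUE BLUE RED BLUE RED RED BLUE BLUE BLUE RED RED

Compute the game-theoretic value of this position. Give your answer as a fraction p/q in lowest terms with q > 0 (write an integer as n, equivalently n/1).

Prefix values for BLUE BLUE BLUE RED BLUE BLUE RED BLUE RED RED BLUE BLUE BLUE RED RED via {L|R} + simplicity:
B: Left { 0 }, Right { — } -> simplest 1
BB: Left { 0,1 }, Right { — } -> simplest 2
BBB: Left { 0,1,2 }, Right { — } -> simplest 3
BBBR: Left { 0,1,2 }, Right { 3 } -> simplest 5/2
BBBRB: Left { 0,1,2,5/2 }, Right { 3 } -> simplest 11/4
BBBRBB: Left { 0,1,2,5/2,11/4 }, Right { 3 } -> simplest 23/8
BBBRBBR: Left { 0,1,2,5/2,11/4 }, Right { 23/8,3 } -> simplest 45/16
BBBRBBRB: Left { 0,1,2,5/2,11/4,45/16 }, Right { 23/8,3 } -> simplest 91/32
BBBRBBRBR: Left { 0,1,2,5/2,11/4,45/16 }, Right { 91/32,23/8,3 } -> simplest 181/64
BBBRBBRBRR: Left { 0,1,2,5/2,11/4,45/16 }, Right { 181/64,91/32,23/8,3 } -> simplest 361/128
BBBRBBRBRRB: Left { 0,1,2,5/2,11/4,45/16,361/128 }, Right { 181/64,91/32,23/8,3 } -> simplest 723/256
BBBRBBRBRRBB: Left { 0,1,2,5/2,11/4,45/16,361/128,723/256 }, Right { 181/64,91/32,23/8,3 } -> simplest 1447/512
BBBRBBRBRRBBB: Left { 0,1,2,5/2,11/4,45/16,361/128,723/256,1447/512 }, Right { 181/64,91/32,23/8,3 } -> simplest 2895/1024
BBBRBBRBRRBBBR: Left { 0,1,2,5/2,11/4,45/16,361/128,723/256,1447/512 }, Right { 2895/1024,181/64,91/32,23/8,3 } -> simplest 5789/2048
BBBRBBRBRRBBBRR: Left { 0,1,2,5/2,11/4,45/16,361/128,723/256,1447/512 }, Right { 5789/2048,2895/1024,181/64,91/32,23/8,3 } -> simplest 11577/4096

11577/4096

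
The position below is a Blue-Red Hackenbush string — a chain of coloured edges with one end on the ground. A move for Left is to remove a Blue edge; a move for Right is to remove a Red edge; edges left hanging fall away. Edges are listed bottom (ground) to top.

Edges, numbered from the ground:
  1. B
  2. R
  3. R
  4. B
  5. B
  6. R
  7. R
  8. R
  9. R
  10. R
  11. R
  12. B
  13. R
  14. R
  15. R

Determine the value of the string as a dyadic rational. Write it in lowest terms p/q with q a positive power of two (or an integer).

Recurse on prefixes of the 15-edge string B R R B B R R R R R R B R R R:
1 of 15 · B · max L 0 · min R +∞ gives 1
2 of 15 · BR · max L 0 · min R 1 gives 1/2
3 of 15 · BRR · max L 0 · min R 1/2 gives 1/4
4 of 15 · BRRB · max L 1/4 · min R 1/2 gives 3/8
5 of 15 · BRRBB · max L 3/8 · min R 1/2 gives 7/16
6 of 15 · BRRBBR · max L 3/8 · min R 7/16 gives 13/32
7 of 15 · BRRBBRR · max L 3/8 · min R 13/32 gives 25/64
8 of 15 · BRRBBRRR · max L 3/8 · min R 25/64 gives 49/128
9 of 15 · BRRBBRRRR · max L 3/8 · min R 49/128 gives 97/256
10 of 15 · BRRBBRRRRR · max L 3/8 · min R 97/256 gives 193/512
11 of 15 · BRRBBRRRRRR · max L 3/8 · min R 193/512 gives 385/1024
12 of 15 · BRRBBRRRRRRB · max L 385/1024 · min R 193/512 gives 771/2048
13 of 15 · BRRBBRRRRRRBR · max L 385/1024 · min R 771/2048 gives 1541/4096
14 of 15 · BRRBBRRRRRRBRR · max L 385/1024 · min R 1541/4096 gives 3081/8192
15 of 15 · BRRBBRRRRRRBRRR · max L 385/1024 · min R 3081/8192 gives 6161/16384

6161/16384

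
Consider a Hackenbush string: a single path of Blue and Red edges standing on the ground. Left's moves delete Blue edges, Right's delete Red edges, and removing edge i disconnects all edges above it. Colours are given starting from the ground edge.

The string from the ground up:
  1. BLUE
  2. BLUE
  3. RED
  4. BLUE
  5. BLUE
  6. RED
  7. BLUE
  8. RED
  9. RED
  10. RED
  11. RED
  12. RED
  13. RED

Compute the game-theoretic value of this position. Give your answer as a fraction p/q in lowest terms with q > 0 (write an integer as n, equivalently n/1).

Recurse on prefixes of the 13-edge string BLUE BLUE RED BLUE BLUE RED BLUE RED RED RED RED RED RED:
value(B) = { 0 | · } so 1
value(BB) = { 0,1 | · } so 2
value(BBR) = { 0,1 | 2 } so 3/2
value(BBRB) = { 0,1,3/2 | 2 } so 7/4
value(BBRBB) = { 0,1,3/2,7/4 | 2 } so 15/8
value(BBRBBR) = { 0,1,3/2,7/4 | 15/8,2 } so 29/16
value(BBRBBRB) = { 0,1,3/2,7/4,29/16 | 15/8,2 } so 59/32
value(BBRBBRBR) = { 0,1,3/2,7/4,29/16 | 59/32,15/8,2 } so 117/64
value(BBRBBRBRR) = { 0,1,3/2,7/4,29/16 | 117/64,59/32,15/8,2 } so 233/128
value(BBRBBRBRRR) = { 0,1,3/2,7/4,29/16 | 233/128,117/64,59/32,15/8,2 } so 465/256
value(BBRBBRBRRRR) = { 0,1,3/2,7/4,29/16 | 465/256,233/128,117/64,59/32,15/8,2 } so 929/512
value(BBRBBRBRRRRR) = { 0,1,3/2,7/4,29/16 | 929/512,465/256,233/128,117/64,59/32,15/8,2 } so 1857/1024
value(BBRBBRBRRRRRR) = { 0,1,3/2,7/4,29/16 | 1857/1024,929/512,465/256,233/128,117/64,59/32,15/8,2 } so 3713/2048

3713/2048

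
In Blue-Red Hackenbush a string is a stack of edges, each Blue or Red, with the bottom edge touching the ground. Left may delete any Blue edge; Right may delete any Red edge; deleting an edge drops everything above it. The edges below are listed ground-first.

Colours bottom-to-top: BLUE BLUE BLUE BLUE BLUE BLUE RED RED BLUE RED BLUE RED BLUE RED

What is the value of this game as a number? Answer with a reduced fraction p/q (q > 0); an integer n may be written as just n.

1365/256

Build value(s[:k]) for k = 1..14, string s = BLUE BLUE BLUE BLUE BLUE BLUE RED RED BLUE RED BLUE RED BLUE RED.
edge 1 of 14 (BLUE): { 0 | — } ⇒ 1
edge 2 of 14 (BLUE): { 0; 1 | — } ⇒ 2
edge 3 of 14 (BLUE): { 0; 1; 2 | — } ⇒ 3
edge 4 of 14 (BLUE): { 0; 1; 2; 3 | — } ⇒ 4
edge 5 of 14 (BLUE): { 0; 1; 2; 3; 4 | — } ⇒ 5
edge 6 of 14 (BLUE): { 0; 1; 2; 3; 4; 5 | — } ⇒ 6
edge 7 of 14 (RED): { 0; 1; 2; 3; 4; 5 | 6 } ⇒ 11/2
edge 8 of 14 (RED): { 0; 1; 2; 3; 4; 5 | 11/2; 6 } ⇒ 21/4
edge 9 of 14 (BLUE): { 0; 1; 2; 3; 4; 5; 21/4 | 11/2; 6 } ⇒ 43/8
edge 10 of 14 (RED): { 0; 1; 2; 3; 4; 5; 21/4 | 43/8; 11/2; 6 } ⇒ 85/16
edge 11 of 14 (BLUE): { 0; 1; 2; 3; 4; 5; 21/4; 85/16 | 43/8; 11/2; 6 } ⇒ 171/32
edge 12 of 14 (RED): { 0; 1; 2; 3; 4; 5; 21/4; 85/16 | 171/32; 43/8; 11/2; 6 } ⇒ 341/64
edge 13 of 14 (BLUE): { 0; 1; 2; 3; 4; 5; 21/4; 85/16; 341/64 | 171/32; 43/8; 11/2; 6 } ⇒ 683/128
edge 14 of 14 (RED): { 0; 1; 2; 3; 4; 5; 21/4; 85/16; 341/64 | 683/128; 171/32; 43/8; 11/2; 6 } ⇒ 1365/256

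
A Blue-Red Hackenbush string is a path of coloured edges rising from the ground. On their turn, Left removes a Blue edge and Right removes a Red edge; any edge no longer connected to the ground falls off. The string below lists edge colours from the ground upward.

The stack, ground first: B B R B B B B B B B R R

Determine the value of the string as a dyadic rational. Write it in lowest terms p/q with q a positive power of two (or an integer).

Recurse on prefixes of the 12-edge string B B R B B B B B B B R R:
1 of 12 · B · max L 0 · min R +∞ — 1
2 of 12 · BB · max L 1 · min R +∞ — 2
3 of 12 · BBR · max L 1 · min R 2 — 3/2
4 of 12 · BBRB · max L 3/2 · min R 2 — 7/4
5 of 12 · BBRBB · max L 7/4 · min R 2 — 15/8
6 of 12 · BBRBBB · max L 15/8 · min R 2 — 31/16
7 of 12 · BBRBBBB · max L 31/16 · min R 2 — 63/32
8 of 12 · BBRBBBBB · max L 63/32 · min R 2 — 127/64
9 of 12 · BBRBBBBBB · max L 127/64 · min R 2 — 255/128
10 of 12 · BBRBBBBBBB · max L 255/128 · min R 2 — 511/256
11 of 12 · BBRBBBBBBBR · max L 255/128 · min R 511/256 — 1021/512
12 of 12 · BBRBBBBBBBRR · max L 255/128 · min R 1021/512 — 2041/1024

2041/1024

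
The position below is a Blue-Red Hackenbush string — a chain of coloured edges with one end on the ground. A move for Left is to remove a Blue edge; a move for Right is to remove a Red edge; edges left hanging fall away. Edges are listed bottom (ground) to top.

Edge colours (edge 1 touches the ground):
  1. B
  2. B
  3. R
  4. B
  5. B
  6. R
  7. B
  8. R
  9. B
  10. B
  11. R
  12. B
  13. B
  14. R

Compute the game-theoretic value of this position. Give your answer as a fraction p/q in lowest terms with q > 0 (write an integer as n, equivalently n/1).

7533/4096

value(B) = { 0 | — } so 1
value(BB) = { 0,1 | — } so 2
value(BBR) = { 0,1 | 2 } so 3/2
value(BBRB) = { 0,1,3/2 | 2 } so 7/4
value(BBRBB) = { 0,1,3/2,7/4 | 2 } so 15/8
value(BBRBBR) = { 0,1,3/2,7/4 | 15/8,2 } so 29/16
value(BBRBBRB) = { 0,1,3/2,7/4,29/16 | 15/8,2 } so 59/32
value(BBRBBRBR) = { 0,1,3/2,7/4,29/16 | 59/32,15/8,2 } so 117/64
value(BBRBBRBRB) = { 0,1,3/2,7/4,29/16,117/64 | 59/32,15/8,2 } so 235/128
value(BBRBBRBRBB) = { 0,1,3/2,7/4,29/16,117/64,235/128 | 59/32,15/8,2 } so 471/256
value(BBRBBRBRBBR) = { 0,1,3/2,7/4,29/16,117/64,235/128 | 471/256,59/32,15/8,2 } so 941/512
value(BBRBBRBRBBRB) = { 0,1,3/2,7/4,29/16,117/64,235/128,941/512 | 471/256,59/32,15/8,2 } so 1883/1024
value(BBRBBRBRBBRBB) = { 0,1,3/2,7/4,29/16,117/64,235/128,941/512,1883/1024 | 471/256,59/32,15/8,2 } so 3767/2048
value(BBRBBRBRBBRBBR) = { 0,1,3/2,7/4,29/16,117/64,235/128,941/512,1883/1024 | 3767/2048,471/256,59/32,15/8,2 } so 7533/4096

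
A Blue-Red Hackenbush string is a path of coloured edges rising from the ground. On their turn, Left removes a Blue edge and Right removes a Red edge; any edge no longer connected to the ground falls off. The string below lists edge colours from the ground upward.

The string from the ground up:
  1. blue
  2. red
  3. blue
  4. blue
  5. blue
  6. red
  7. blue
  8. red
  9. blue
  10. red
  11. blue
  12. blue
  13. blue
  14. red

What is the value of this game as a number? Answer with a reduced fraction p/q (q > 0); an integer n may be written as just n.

7517/8192

Build val(s[:k]) for k = 1..14, string s = blue red blue blue blue red blue red blue red blue blue blue red.
val(b) = { 0 | — } so 1
val(br) = { 0 | 1 } so 1/2
val(brb) = { 0,1/2 | 1 } so 3/4
val(brbb) = { 0,1/2,3/4 | 1 } so 7/8
val(brbbb) = { 0,1/2,3/4,7/8 | 1 } so 15/16
val(brbbbr) = { 0,1/2,3/4,7/8 | 15/16,1 } so 29/32
val(brbbbrb) = { 0,1/2,3/4,7/8,29/32 | 15/16,1 } so 59/64
val(brbbbrbr) = { 0,1/2,3/4,7/8,29/32 | 59/64,15/16,1 } so 117/128
val(brbbbrbrb) = { 0,1/2,3/4,7/8,29/32,117/128 | 59/64,15/16,1 } so 235/256
val(brbbbrbrbr) = { 0,1/2,3/4,7/8,29/32,117/128 | 235/256,59/64,15/16,1 } so 469/512
val(brbbbrbrbrb) = { 0,1/2,3/4,7/8,29/32,117/128,469/512 | 235/256,59/64,15/16,1 } so 939/1024
val(brbbbrbrbrbb) = { 0,1/2,3/4,7/8,29/32,117/128,469/512,939/1024 | 235/256,59/64,15/16,1 } so 1879/2048
val(brbbbrbrbrbbb) = { 0,1/2,3/4,7/8,29/32,117/128,469/512,939/1024,1879/2048 | 235/256,59/64,15/16,1 } so 3759/4096
val(brbbbrbrbrbbbr) = { 0,1/2,3/4,7/8,29/32,117/128,469/512,939/1024,1879/2048 | 3759/4096,235/256,59/64,15/16,1 } so 7517/8192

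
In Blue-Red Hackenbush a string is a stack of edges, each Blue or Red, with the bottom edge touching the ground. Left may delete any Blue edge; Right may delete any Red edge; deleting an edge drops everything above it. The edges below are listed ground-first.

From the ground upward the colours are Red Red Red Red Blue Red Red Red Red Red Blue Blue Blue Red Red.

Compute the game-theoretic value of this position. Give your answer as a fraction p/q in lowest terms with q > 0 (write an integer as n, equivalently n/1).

edge 1 of 15 (Red): { none | 0 } => -1
edge 2 of 15 (Red): { none | -1,0 } => -2
edge 3 of 15 (Red): { none | -2,-1,0 } => -3
edge 4 of 15 (Red): { none | -3,-2,-1,0 } => -4
edge 5 of 15 (Blue): { -4 | -3,-2,-1,0 } => -7/2
edge 6 of 15 (Red): { -4 | -7/2,-3,-2,-1,0 } => -15/4
edge 7 of 15 (Red): { -4 | -15/4,-7/2,-3,-2,-1,0 } => -31/8
edge 8 of 15 (Red): { -4 | -31/8,-15/4,-7/2,-3,-2,-1,0 } => -63/16
edge 9 of 15 (Red): { -4 | -63/16,-31/8,-15/4,-7/2,-3,-2,-1,0 } => -127/32
edge 10 of 15 (Red): { -4 | -127/32,-63/16,-31/8,-15/4,-7/2,-3,-2,-1,0 } => -255/64
edge 11 of 15 (Blue): { -4,-255/64 | -127/32,-63/16,-31/8,-15/4,-7/2,-3,-2,-1,0 } => -509/128
edge 12 of 15 (Blue): { -4,-255/64,-509/128 | -127/32,-63/16,-31/8,-15/4,-7/2,-3,-2,-1,0 } => -1017/256
edge 13 of 15 (Blue): { -4,-255/64,-509/128,-1017/256 | -127/32,-63/16,-31/8,-15/4,-7/2,-3,-2,-1,0 } => -2033/512
edge 14 of 15 (Red): { -4,-255/64,-509/128,-1017/256 | -2033/512,-127/32,-63/16,-31/8,-15/4,-7/2,-3,-2,-1,0 } => -4067/1024
edge 15 of 15 (Red): { -4,-255/64,-509/128,-1017/256 | -4067/1024,-2033/512,-127/32,-63/16,-31/8,-15/4,-7/2,-3,-2,-1,0 } => -8135/2048

-8135/2048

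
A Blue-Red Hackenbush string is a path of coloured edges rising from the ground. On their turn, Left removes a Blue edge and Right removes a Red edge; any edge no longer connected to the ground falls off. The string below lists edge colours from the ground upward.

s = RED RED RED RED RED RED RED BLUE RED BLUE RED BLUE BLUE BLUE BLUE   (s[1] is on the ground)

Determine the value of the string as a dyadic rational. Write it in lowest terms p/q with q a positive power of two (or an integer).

-1697/256

Build value(s[:k]) for k = 1..15, string s = RED RED RED RED RED RED RED BLUE RED BLUE RED BLUE BLUE BLUE BLUE.
1 of 15 · R · max L −∞ · min R 0 = -1
2 of 15 · RR · max L −∞ · min R -1 = -2
3 of 15 · RRR · max L −∞ · min R -2 = -3
4 of 15 · RRRR · max L −∞ · min R -3 = -4
5 of 15 · RRRRR · max L −∞ · min R -4 = -5
6 of 15 · RRRRRR · max L −∞ · min R -5 = -6
7 of 15 · RRRRRRR · max L −∞ · min R -6 = -7
8 of 15 · RRRRRRRB · max L -7 · min R -6 = -13/2
9 of 15 · RRRRRRRBR · max L -7 · min R -13/2 = -27/4
10 of 15 · RRRRRRRBRB · max L -27/4 · min R -13/2 = -53/8
11 of 15 · RRRRRRRBRBR · max L -27/4 · min R -53/8 = -107/16
12 of 15 · RRRRRRRBRBRB · max L -107/16 · min R -53/8 = -213/32
13 of 15 · RRRRRRRBRBRBB · max L -213/32 · min R -53/8 = -425/64
14 of 15 · RRRRRRRBRBRBBB · max L -425/64 · min R -53/8 = -849/128
15 of 15 · RRRRRRRBRBRBBBB · max L -849/128 · min R -53/8 = -1697/256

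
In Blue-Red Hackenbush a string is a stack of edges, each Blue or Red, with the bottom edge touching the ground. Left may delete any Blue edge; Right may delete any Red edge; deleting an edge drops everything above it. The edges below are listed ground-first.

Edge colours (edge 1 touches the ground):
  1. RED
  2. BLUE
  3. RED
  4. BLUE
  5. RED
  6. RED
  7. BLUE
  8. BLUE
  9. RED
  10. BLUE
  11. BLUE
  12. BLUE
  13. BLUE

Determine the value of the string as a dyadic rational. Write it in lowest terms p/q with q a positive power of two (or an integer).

edge 1 of 13 (RED): { (no moves) | 0 } → -1
edge 2 of 13 (BLUE): { -1 | 0 } → -1/2
edge 3 of 13 (RED): { -1 | -1/2; 0 } → -3/4
edge 4 of 13 (BLUE): { -1; -3/4 | -1/2; 0 } → -5/8
edge 5 of 13 (RED): { -1; -3/4 | -5/8; -1/2; 0 } → -11/16
edge 6 of 13 (RED): { -1; -3/4 | -11/16; -5/8; -1/2; 0 } → -23/32
edge 7 of 13 (BLUE): { -1; -3/4; -23/32 | -11/16; -5/8; -1/2; 0 } → -45/64
edge 8 of 13 (BLUE): { -1; -3/4; -23/32; -45/64 | -11/16; -5/8; -1/2; 0 } → -89/128
edge 9 of 13 (RED): { -1; -3/4; -23/32; -45/64 | -89/128; -11/16; -5/8; -1/2; 0 } → -179/256
edge 10 of 13 (BLUE): { -1; -3/4; -23/32; -45/64; -179/256 | -89/128; -11/16; -5/8; -1/2; 0 } → -357/512
edge 11 of 13 (BLUE): { -1; -3/4; -23/32; -45/64; -179/256; -357/512 | -89/128; -11/16; -5/8; -1/2; 0 } → -713/1024
edge 12 of 13 (BLUE): { -1; -3/4; -23/32; -45/64; -179/256; -357/512; -713/1024 | -89/128; -11/16; -5/8; -1/2; 0 } → -1425/2048
edge 13 of 13 (BLUE): { -1; -3/4; -23/32; -45/64; -179/256; -357/512; -713/1024; -1425/2048 | -89/128; -11/16; -5/8; -1/2; 0 } → -2849/4096

-2849/4096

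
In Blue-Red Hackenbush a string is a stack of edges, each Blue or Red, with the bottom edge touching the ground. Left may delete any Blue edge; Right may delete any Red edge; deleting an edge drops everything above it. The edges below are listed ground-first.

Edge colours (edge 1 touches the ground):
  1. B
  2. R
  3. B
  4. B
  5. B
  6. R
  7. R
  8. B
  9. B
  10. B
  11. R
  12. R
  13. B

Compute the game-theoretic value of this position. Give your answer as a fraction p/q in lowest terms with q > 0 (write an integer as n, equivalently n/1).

3699/4096

Build val(s[:k]) for k = 1..13, string s = B R B B B R R B B B R R B.
1 of 13 · B · max L 0 · min R +∞ → 1
2 of 13 · BR · max L 0 · min R 1 → 1/2
3 of 13 · BRB · max L 1/2 · min R 1 → 3/4
4 of 13 · BRBB · max L 3/4 · min R 1 → 7/8
5 of 13 · BRBBB · max L 7/8 · min R 1 → 15/16
6 of 13 · BRBBBR · max L 7/8 · min R 15/16 → 29/32
7 of 13 · BRBBBRR · max L 7/8 · min R 29/32 → 57/64
8 of 13 · BRBBBRRB · max L 57/64 · min R 29/32 → 115/128
9 of 13 · BRBBBRRBB · max L 115/128 · min R 29/32 → 231/256
10 of 13 · BRBBBRRBBB · max L 231/256 · min R 29/32 → 463/512
11 of 13 · BRBBBRRBBBR · max L 231/256 · min R 463/512 → 925/1024
12 of 13 · BRBBBRRBBBRR · max L 231/256 · min R 925/1024 → 1849/2048
13 of 13 · BRBBBRRBBBRRB · max L 1849/2048 · min R 925/1024 → 3699/4096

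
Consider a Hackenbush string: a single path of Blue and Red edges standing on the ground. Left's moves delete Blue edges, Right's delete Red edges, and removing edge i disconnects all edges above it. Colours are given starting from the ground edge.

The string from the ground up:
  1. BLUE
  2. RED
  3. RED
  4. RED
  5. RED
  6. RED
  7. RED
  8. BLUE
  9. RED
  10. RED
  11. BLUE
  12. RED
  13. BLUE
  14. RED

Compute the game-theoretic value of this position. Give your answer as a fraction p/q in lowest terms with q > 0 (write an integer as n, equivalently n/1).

149/8192

Recurse on prefixes of the 14-edge string BLUE RED RED RED RED RED RED BLUE RED RED BLUE RED BLUE RED:
step 1: add BLUE to get B; options L={ 0 } R={  } ⇒ 1
step 2: add RED to get BR; options L={ 0 } R={ 1 } ⇒ 1/2
step 3: add RED to get BRR; options L={ 0 } R={ 1/2,1 } ⇒ 1/4
step 4: add RED to get BRRR; options L={ 0 } R={ 1/4,1/2,1 } ⇒ 1/8
step 5: add RED to get BRRRR; options L={ 0 } R={ 1/8,1/4,1/2,1 } ⇒ 1/16
step 6: add RED to get BRRRRR; options L={ 0 } R={ 1/16,1/8,1/4,1/2,1 } ⇒ 1/32
step 7: add RED to get BRRRRRR; options L={ 0 } R={ 1/32,1/16,1/8,1/4,1/2,1 } ⇒ 1/64
step 8: add BLUE to get BRRRRRRB; options L={ 0,1/64 } R={ 1/32,1/16,1/8,1/4,1/2,1 } ⇒ 3/128
step 9: add RED to get BRRRRRRBR; options L={ 0,1/64 } R={ 3/128,1/32,1/16,1/8,1/4,1/2,1 } ⇒ 5/256
step 10: add RED to get BRRRRRRBRR; options L={ 0,1/64 } R={ 5/256,3/128,1/32,1/16,1/8,1/4,1/2,1 } ⇒ 9/512
step 11: add BLUE to get BRRRRRRBRRB; options L={ 0,1/64,9/512 } R={ 5/256,3/128,1/32,1/16,1/8,1/4,1/2,1 } ⇒ 19/1024
step 12: add RED to get BRRRRRRBRRBR; options L={ 0,1/64,9/512 } R={ 19/1024,5/256,3/128,1/32,1/16,1/8,1/4,1/2,1 } ⇒ 37/2048
step 13: add BLUE to get BRRRRRRBRRBRB; options L={ 0,1/64,9/512,37/2048 } R={ 19/1024,5/256,3/128,1/32,1/16,1/8,1/4,1/2,1 } ⇒ 75/4096
step 14: add RED to get BRRRRRRBRRBRBR; options L={ 0,1/64,9/512,37/2048 } R={ 75/4096,19/1024,5/256,3/128,1/32,1/16,1/8,1/4,1/2,1 } ⇒ 149/8192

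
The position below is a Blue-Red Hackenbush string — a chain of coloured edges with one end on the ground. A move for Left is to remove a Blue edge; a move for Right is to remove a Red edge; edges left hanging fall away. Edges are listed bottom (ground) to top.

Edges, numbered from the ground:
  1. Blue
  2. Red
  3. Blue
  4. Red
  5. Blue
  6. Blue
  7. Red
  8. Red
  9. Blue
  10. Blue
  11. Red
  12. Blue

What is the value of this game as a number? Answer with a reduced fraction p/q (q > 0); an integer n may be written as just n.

B: Left { 0 }, Right { (no moves) } ⇒ simplest 1
BR: Left { 0 }, Right { 1 } ⇒ simplest 1/2
BRB: Left { 0,1/2 }, Right { 1 } ⇒ simplest 3/4
BRBR: Left { 0,1/2 }, Right { 3/4,1 } ⇒ simplest 5/8
BRBRB: Left { 0,1/2,5/8 }, Right { 3/4,1 } ⇒ simplest 11/16
BRBRBB: Left { 0,1/2,5/8,11/16 }, Right { 3/4,1 } ⇒ simplest 23/32
BRBRBBR: Left { 0,1/2,5/8,11/16 }, Right { 23/32,3/4,1 } ⇒ simplest 45/64
BRBRBBRR: Left { 0,1/2,5/8,11/16 }, Right { 45/64,23/32,3/4,1 } ⇒ simplest 89/128
BRBRBBRRB: Left { 0,1/2,5/8,11/16,89/128 }, Right { 45/64,23/32,3/4,1 } ⇒ simplest 179/256
BRBRBBRRBB: Left { 0,1/2,5/8,11/16,89/128,179/256 }, Right { 45/64,23/32,3/4,1 } ⇒ simplest 359/512
BRBRBBRRBBR: Left { 0,1/2,5/8,11/16,89/128,179/256 }, Right { 359/512,45/64,23/32,3/4,1 } ⇒ simplest 717/1024
BRBRBBRRBBRB: Left { 0,1/2,5/8,11/16,89/128,179/256,717/1024 }, Right { 359/512,45/64,23/32,3/4,1 } ⇒ simplest 1435/2048

1435/2048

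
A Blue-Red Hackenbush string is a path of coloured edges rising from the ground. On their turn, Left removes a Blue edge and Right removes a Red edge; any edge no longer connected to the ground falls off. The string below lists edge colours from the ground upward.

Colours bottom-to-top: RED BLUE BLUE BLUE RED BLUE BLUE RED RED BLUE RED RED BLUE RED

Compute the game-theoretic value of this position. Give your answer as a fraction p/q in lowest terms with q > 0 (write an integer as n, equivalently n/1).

-1243/8192

Recurse on prefixes of the 14-edge string RED BLUE BLUE BLUE RED BLUE BLUE RED RED BLUE RED RED BLUE RED:
step 1: add RED to get R; options L={  } R={ 0 } so -1
step 2: add BLUE to get RB; options L={ -1 } R={ 0 } so -1/2
step 3: add BLUE to get RBB; options L={ -1; -1/2 } R={ 0 } so -1/4
step 4: add BLUE to get RBBB; options L={ -1; -1/2; -1/4 } R={ 0 } so -1/8
step 5: add RED to get RBBBR; options L={ -1; -1/2; -1/4 } R={ -1/8; 0 } so -3/16
step 6: add BLUE to get RBBBRB; options L={ -1; -1/2; -1/4; -3/16 } R={ -1/8; 0 } so -5/32
step 7: add BLUE to get RBBBRBB; options L={ -1; -1/2; -1/4; -3/16; -5/32 } R={ -1/8; 0 } so -9/64
step 8: add RED to get RBBBRBBR; options L={ -1; -1/2; -1/4; -3/16; -5/32 } R={ -9/64; -1/8; 0 } so -19/128
step 9: add RED to get RBBBRBBRR; options L={ -1; -1/2; -1/4; -3/16; -5/32 } R={ -19/128; -9/64; -1/8; 0 } so -39/256
step 10: add BLUE to get RBBBRBBRRB; options L={ -1; -1/2; -1/4; -3/16; -5/32; -39/256 } R={ -19/128; -9/64; -1/8; 0 } so -77/512
step 11: add RED to get RBBBRBBRRBR; options L={ -1; -1/2; -1/4; -3/16; -5/32; -39/256 } R={ -77/512; -19/128; -9/64; -1/8; 0 } so -155/1024
step 12: add RED to get RBBBRBBRRBRR; options L={ -1; -1/2; -1/4; -3/16; -5/32; -39/256 } R={ -155/1024; -77/512; -19/128; -9/64; -1/8; 0 } so -311/2048
step 13: add BLUE to get RBBBRBBRRBRRB; options L={ -1; -1/2; -1/4; -3/16; -5/32; -39/256; -311/2048 } R={ -155/1024; -77/512; -19/128; -9/64; -1/8; 0 } so -621/4096
step 14: add RED to get RBBBRBBRRBRRBR; options L={ -1; -1/2; -1/4; -3/16; -5/32; -39/256; -311/2048 } R={ -621/4096; -155/1024; -77/512; -19/128; -9/64; -1/8; 0 } so -1243/8192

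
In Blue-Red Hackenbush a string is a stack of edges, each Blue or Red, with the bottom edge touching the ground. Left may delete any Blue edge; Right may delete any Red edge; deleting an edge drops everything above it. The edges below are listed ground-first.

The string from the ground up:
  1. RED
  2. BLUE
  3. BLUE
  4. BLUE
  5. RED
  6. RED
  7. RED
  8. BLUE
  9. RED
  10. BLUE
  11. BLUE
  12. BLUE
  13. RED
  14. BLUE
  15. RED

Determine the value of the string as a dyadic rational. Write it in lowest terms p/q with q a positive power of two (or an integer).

-3723/16384

Build value(s[:k]) for k = 1..15, string s = RED BLUE BLUE BLUE RED RED RED BLUE RED BLUE BLUE BLUE RED BLUE RED.
edge 1 of 15 (RED): { — | 0 } ⇒ -1
edge 2 of 15 (BLUE): { -1 | 0 } ⇒ -1/2
edge 3 of 15 (BLUE): { -1,-1/2 | 0 } ⇒ -1/4
edge 4 of 15 (BLUE): { -1,-1/2,-1/4 | 0 } ⇒ -1/8
edge 5 of 15 (RED): { -1,-1/2,-1/4 | -1/8,0 } ⇒ -3/16
edge 6 of 15 (RED): { -1,-1/2,-1/4 | -3/16,-1/8,0 } ⇒ -7/32
edge 7 of 15 (RED): { -1,-1/2,-1/4 | -7/32,-3/16,-1/8,0 } ⇒ -15/64
edge 8 of 15 (BLUE): { -1,-1/2,-1/4,-15/64 | -7/32,-3/16,-1/8,0 } ⇒ -29/128
edge 9 of 15 (RED): { -1,-1/2,-1/4,-15/64 | -29/128,-7/32,-3/16,-1/8,0 } ⇒ -59/256
edge 10 of 15 (BLUE): { -1,-1/2,-1/4,-15/64,-59/256 | -29/128,-7/32,-3/16,-1/8,0 } ⇒ -117/512
edge 11 of 15 (BLUE): { -1,-1/2,-1/4,-15/64,-59/256,-117/512 | -29/128,-7/32,-3/16,-1/8,0 } ⇒ -233/1024
edge 12 of 15 (BLUE): { -1,-1/2,-1/4,-15/64,-59/256,-117/512,-233/1024 | -29/128,-7/32,-3/16,-1/8,0 } ⇒ -465/2048
edge 13 of 15 (RED): { -1,-1/2,-1/4,-15/64,-59/256,-117/512,-233/1024 | -465/2048,-29/128,-7/32,-3/16,-1/8,0 } ⇒ -931/4096
edge 14 of 15 (BLUE): { -1,-1/2,-1/4,-15/64,-59/256,-117/512,-233/1024,-931/4096 | -465/2048,-29/128,-7/32,-3/16,-1/8,0 } ⇒ -1861/8192
edge 15 of 15 (RED): { -1,-1/2,-1/4,-15/64,-59/256,-117/512,-233/1024,-931/4096 | -1861/8192,-465/2048,-29/128,-7/32,-3/16,-1/8,0 } ⇒ -3723/16384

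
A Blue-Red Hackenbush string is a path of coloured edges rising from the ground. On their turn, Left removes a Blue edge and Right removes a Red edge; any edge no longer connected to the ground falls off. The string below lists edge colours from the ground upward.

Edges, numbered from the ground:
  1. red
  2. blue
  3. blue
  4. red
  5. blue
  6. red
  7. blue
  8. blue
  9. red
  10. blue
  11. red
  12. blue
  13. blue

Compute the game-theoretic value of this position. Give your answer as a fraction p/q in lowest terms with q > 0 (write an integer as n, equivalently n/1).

-1321/4096

Prefix values for red blue blue red blue red blue blue red blue red blue blue via {L|R} + simplicity:
val(r) = { none | 0 } = -1
val(rb) = { -1 | 0 } = -1/2
val(rbb) = { -1, -1/2 | 0 } = -1/4
val(rbbr) = { -1, -1/2 | -1/4, 0 } = -3/8
val(rbbrb) = { -1, -1/2, -3/8 | -1/4, 0 } = -5/16
val(rbbrbr) = { -1, -1/2, -3/8 | -5/16, -1/4, 0 } = -11/32
val(rbbrbrb) = { -1, -1/2, -3/8, -11/32 | -5/16, -1/4, 0 } = -21/64
val(rbbrbrbb) = { -1, -1/2, -3/8, -11/32, -21/64 | -5/16, -1/4, 0 } = -41/128
val(rbbrbrbbr) = { -1, -1/2, -3/8, -11/32, -21/64 | -41/128, -5/16, -1/4, 0 } = -83/256
val(rbbrbrbbrb) = { -1, -1/2, -3/8, -11/32, -21/64, -83/256 | -41/128, -5/16, -1/4, 0 } = -165/512
val(rbbrbrbbrbr) = { -1, -1/2, -3/8, -11/32, -21/64, -83/256 | -165/512, -41/128, -5/16, -1/4, 0 } = -331/1024
val(rbbrbrbbrbrb) = { -1, -1/2, -3/8, -11/32, -21/64, -83/256, -331/1024 | -165/512, -41/128, -5/16, -1/4, 0 } = -661/2048
val(rbbrbrbbrbrbb) = { -1, -1/2, -3/8, -11/32, -21/64, -83/256, -331/1024, -661/2048 | -165/512, -41/128, -5/16, -1/4, 0 } = -1321/4096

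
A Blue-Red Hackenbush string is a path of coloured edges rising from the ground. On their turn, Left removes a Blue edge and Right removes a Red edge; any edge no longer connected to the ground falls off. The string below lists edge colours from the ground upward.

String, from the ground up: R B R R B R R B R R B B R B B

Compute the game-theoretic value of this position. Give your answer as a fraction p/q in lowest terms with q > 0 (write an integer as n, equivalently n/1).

step 1: add R to get R; options L={  } R={ 0 } gives -1
step 2: add B to get RB; options L={ -1 } R={ 0 } gives -1/2
step 3: add R to get RBR; options L={ -1 } R={ -1/2; 0 } gives -3/4
step 4: add R to get RBRR; options L={ -1 } R={ -3/4; -1/2; 0 } gives -7/8
step 5: add B to get RBRRB; options L={ -1; -7/8 } R={ -3/4; -1/2; 0 } gives -13/16
step 6: add R to get RBRRBR; options L={ -1; -7/8 } R={ -13/16; -3/4; -1/2; 0 } gives -27/32
step 7: add R to get RBRRBRR; options L={ -1; -7/8 } R={ -27/32; -13/16; -3/4; -1/2; 0 } gives -55/64
step 8: add B to get RBRRBRRB; options L={ -1; -7/8; -55/64 } R={ -27/32; -13/16; -3/4; -1/2; 0 } gives -109/128
step 9: add R to get RBRRBRRBR; options L={ -1; -7/8; -55/64 } R={ -109/128; -27/32; -13/16; -3/4; -1/2; 0 } gives -219/256
step 10: add R to get RBRRBRRBRR; options L={ -1; -7/8; -55/64 } R={ -219/256; -109/128; -27/32; -13/16; -3/4; -1/2; 0 } gives -439/512
step 11: add B to get RBRRBRRBRRB; options L={ -1; -7/8; -55/64; -439/512 } R={ -219/256; -109/128; -27/32; -13/16; -3/4; -1/2; 0 } gives -877/1024
step 12: add B to get RBRRBRRBRRBB; options L={ -1; -7/8; -55/64; -439/512; -877/1024 } R={ -219/256; -109/128; -27/32; -13/16; -3/4; -1/2; 0 } gives -1753/2048
step 13: add R to get RBRRBRRBRRBBR; options L={ -1; -7/8; -55/64; -439/512; -877/1024 } R={ -1753/2048; -219/256; -109/128; -27/32; -13/16; -3/4; -1/2; 0 } gives -3507/4096
step 14: add B to get RBRRBRRBRRBBRB; options L={ -1; -7/8; -55/64; -439/512; -877/1024; -3507/4096 } R={ -1753/2048; -219/256; -109/128; -27/32; -13/16; -3/4; -1/2; 0 } gives -7013/8192
step 15: add B to get RBRRBRRBRRBBRBB; options L={ -1; -7/8; -55/64; -439/512; -877/1024; -3507/4096; -7013/8192 } R={ -1753/2048; -219/256; -109/128; -27/32; -13/16; -3/4; -1/2; 0 } gives -14025/16384

-14025/16384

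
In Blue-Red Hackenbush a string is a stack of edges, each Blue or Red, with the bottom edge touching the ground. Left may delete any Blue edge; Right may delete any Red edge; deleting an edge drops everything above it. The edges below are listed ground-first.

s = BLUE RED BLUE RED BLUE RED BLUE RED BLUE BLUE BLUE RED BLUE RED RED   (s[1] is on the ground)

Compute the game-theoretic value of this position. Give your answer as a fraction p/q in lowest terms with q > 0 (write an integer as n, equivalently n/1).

Prefix values for BLUE RED BLUE RED BLUE RED BLUE RED BLUE BLUE BLUE RED BLUE RED RED via {L|R} + simplicity:
step 1: add BLUE to get B; options L={ 0 } R={  } so 1
step 2: add RED to get BR; options L={ 0 } R={ 1 } so 1/2
step 3: add BLUE to get BRB; options L={ 0, 1/2 } R={ 1 } so 3/4
step 4: add RED to get BRBR; options L={ 0, 1/2 } R={ 3/4, 1 } so 5/8
step 5: add BLUE to get BRBRB; options L={ 0, 1/2, 5/8 } R={ 3/4, 1 } so 11/16
step 6: add RED to get BRBRBR; options L={ 0, 1/2, 5/8 } R={ 11/16, 3/4, 1 } so 21/32
step 7: add BLUE to get BRBRBRB; options L={ 0, 1/2, 5/8, 21/32 } R={ 11/16, 3/4, 1 } so 43/64
step 8: add RED to get BRBRBRBR; options L={ 0, 1/2, 5/8, 21/32 } R={ 43/64, 11/16, 3/4, 1 } so 85/128
step 9: add BLUE to get BRBRBRBRB; options L={ 0, 1/2, 5/8, 21/32, 85/128 } R={ 43/64, 11/16, 3/4, 1 } so 171/256
step 10: add BLUE to get BRBRBRBRBB; options L={ 0, 1/2, 5/8, 21/32, 85/128, 171/256 } R={ 43/64, 11/16, 3/4, 1 } so 343/512
step 11: add BLUE to get BRBRBRBRBBB; options L={ 0, 1/2, 5/8, 21/32, 85/128, 171/256, 343/512 } R={ 43/64, 11/16, 3/4, 1 } so 687/1024
step 12: add RED to get BRBRBRBRBBBR; options L={ 0, 1/2, 5/8, 21/32, 85/128, 171/256, 343/512 } R={ 687/1024, 43/64, 11/16, 3/4, 1 } so 1373/2048
step 13: add BLUE to get BRBRBRBRBBBRB; options L={ 0, 1/2, 5/8, 21/32, 85/128, 171/256, 343/512, 1373/2048 } R={ 687/1024, 43/64, 11/16, 3/4, 1 } so 2747/4096
step 14: add RED to get BRBRBRBRBBBRBR; options L={ 0, 1/2, 5/8, 21/32, 85/128, 171/256, 343/512, 1373/2048 } R={ 2747/4096, 687/1024, 43/64, 11/16, 3/4, 1 } so 5493/8192
step 15: add RED to get BRBRBRBRBBBRBRR; options L={ 0, 1/2, 5/8, 21/32, 85/128, 171/256, 343/512, 1373/2048 } R={ 5493/8192, 2747/4096, 687/1024, 43/64, 11/16, 3/4, 1 } so 10985/16384

10985/16384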